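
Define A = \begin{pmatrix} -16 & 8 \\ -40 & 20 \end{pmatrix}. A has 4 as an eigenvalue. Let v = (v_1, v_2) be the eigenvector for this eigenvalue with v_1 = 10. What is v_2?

A − 4I = [[-20, 8], [-40, 16]].
Solving (A − 4I)v = 0 gives the eigenspace spanned by (10, 25).
With v_1 = 10, v = (10, 25), so v_2 = 25.

25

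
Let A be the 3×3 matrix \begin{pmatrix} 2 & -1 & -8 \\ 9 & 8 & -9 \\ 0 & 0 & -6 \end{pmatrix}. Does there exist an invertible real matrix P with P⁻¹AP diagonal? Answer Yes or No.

Characteristic polynomial: p(μ) = μ^3 - 4μ^2 - 35μ + 150 = (μ - 5)^2(μ + 6).
μ = 5 has algebraic multiplicity 2; rank(A − 5I) = 2, so geometric multiplicity = 1.
Geometric multiplicity < algebraic multiplicity, so A is not diagonalizable.

No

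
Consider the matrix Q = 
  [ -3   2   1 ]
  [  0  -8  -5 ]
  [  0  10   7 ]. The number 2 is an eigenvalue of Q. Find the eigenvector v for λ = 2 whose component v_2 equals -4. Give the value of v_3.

8

Q − 2I = [[-5, 2, 1], [0, -10, -5], [0, 10, 5]].
Solving (Q − 2I)v = 0 gives the eigenspace spanned by (0, -4, 8).
With v_2 = -4, v = (0, -4, 8), so v_3 = 8.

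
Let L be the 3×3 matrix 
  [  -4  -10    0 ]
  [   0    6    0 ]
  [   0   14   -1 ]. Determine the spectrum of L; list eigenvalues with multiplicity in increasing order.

Characteristic polynomial: p(λ) = λ^3 - λ^2 - 26λ - 24 = (λ - 6)(λ + 1)(λ + 4).
Roots (with multiplicity): -4, -1, 6.

-4, -1, 6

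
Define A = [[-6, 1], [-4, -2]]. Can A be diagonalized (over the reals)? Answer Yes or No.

Characteristic polynomial: p(r) = r^2 + 8r + 16 = (r + 4)^2.
r = -4 has algebraic multiplicity 2; rank(A + 4I) = 1, so geometric multiplicity = 1.
Geometric multiplicity < algebraic multiplicity, so A is not diagonalizable.

No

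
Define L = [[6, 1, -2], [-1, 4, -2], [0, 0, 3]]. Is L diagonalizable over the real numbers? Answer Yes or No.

No

Characteristic polynomial: p(r) = r^3 - 13r^2 + 55r - 75 = (r - 5)^2(r - 3).
r = 5 has algebraic multiplicity 2; rank(L − 5I) = 2, so geometric multiplicity = 1.
Geometric multiplicity < algebraic multiplicity, so L is not diagonalizable.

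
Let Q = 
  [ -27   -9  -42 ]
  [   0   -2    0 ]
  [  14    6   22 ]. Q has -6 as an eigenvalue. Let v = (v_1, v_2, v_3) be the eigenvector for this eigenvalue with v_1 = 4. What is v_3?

Q + 6I = [[-21, -9, -42], [0, 4, 0], [14, 6, 28]].
Solving (Q + 6I)v = 0 gives the eigenspace spanned by (4, 0, -2).
With v_1 = 4, v = (4, 0, -2), so v_3 = -2.

-2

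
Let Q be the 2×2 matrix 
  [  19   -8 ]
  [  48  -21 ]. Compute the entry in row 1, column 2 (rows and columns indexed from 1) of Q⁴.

544

Characteristic polynomial: t^2 + 2t - 15 = (t - 3)(t + 5), so the eigenvalues are -5, 3.
t=-5: eigenvector (1, 3).
t=3: eigenvector (-1, -2).
P = [[1, -1], [3, -2]], D = diag(-5, 3), P⁻¹ = [[-2, 1], [-3, 1]].
Q⁴ = P·diag(625, 81)·P⁻¹ = [[-1007, 544], [-3264, 1713]].
The requested entry is 544.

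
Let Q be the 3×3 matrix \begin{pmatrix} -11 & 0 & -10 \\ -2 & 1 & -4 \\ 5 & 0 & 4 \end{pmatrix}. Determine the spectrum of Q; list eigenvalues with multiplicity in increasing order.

Characteristic polynomial: p(r) = r^3 + 6r^2 - r - 6 = (r - 1)(r + 1)(r + 6).
Roots (with multiplicity): -6, -1, 1.

-6, -1, 1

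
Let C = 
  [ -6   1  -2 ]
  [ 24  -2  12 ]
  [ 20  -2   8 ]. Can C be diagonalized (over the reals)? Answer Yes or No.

Characteristic polynomial: p(s) = s^3 - 12s - 16 = (s - 4)(s + 2)^2.
s = -2 has algebraic multiplicity 2; rank(C + 2I) = 2, so geometric multiplicity = 1.
Geometric multiplicity < algebraic multiplicity, so C is not diagonalizable.

No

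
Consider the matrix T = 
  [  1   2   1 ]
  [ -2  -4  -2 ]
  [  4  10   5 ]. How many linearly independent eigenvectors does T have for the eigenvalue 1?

T − 1I = [[0, 2, 1], [-2, -5, -2], [4, 10, 4]].
This matrix has rank 2, so its null space has dimension 3 − 2 = 1.

1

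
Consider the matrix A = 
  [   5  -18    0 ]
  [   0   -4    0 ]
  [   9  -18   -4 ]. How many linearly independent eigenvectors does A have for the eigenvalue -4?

A + 4I = [[9, -18, 0], [0, 0, 0], [9, -18, 0]].
This matrix has rank 1, so its null space has dimension 3 − 1 = 2.

2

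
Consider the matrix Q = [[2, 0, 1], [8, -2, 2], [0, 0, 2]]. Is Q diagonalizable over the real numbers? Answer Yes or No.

No

Characteristic polynomial: p(t) = t^3 - 2t^2 - 4t + 8 = (t - 2)^2(t + 2).
t = 2 has algebraic multiplicity 2; rank(Q − 2I) = 2, so geometric multiplicity = 1.
Geometric multiplicity < algebraic multiplicity, so Q is not diagonalizable.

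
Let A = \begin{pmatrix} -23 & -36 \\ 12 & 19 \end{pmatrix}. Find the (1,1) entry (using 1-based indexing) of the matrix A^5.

Characteristic polynomial: μ^2 + 4μ - 5 = (μ - 1)(μ + 5), so the eigenvalues are -5, 1.
μ=1: eigenvector (-3, 2).
μ=-5: eigenvector (-2, 1).
P = [[-3, -2], [2, 1]], D = diag(1, -5), P⁻¹ = [[1, 2], [-2, -3]].
A⁵ = P·diag(1, -3125)·P⁻¹ = [[-12503, -18756], [6252, 9379]].
The requested entry is -12503.

-12503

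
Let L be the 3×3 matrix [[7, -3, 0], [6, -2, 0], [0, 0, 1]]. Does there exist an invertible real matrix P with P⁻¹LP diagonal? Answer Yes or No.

Characteristic polynomial: p(t) = t^3 - 6t^2 + 9t - 4 = (t - 4)(t - 1)^2.
t = 1 has algebraic multiplicity 2; rank(L − 1I) = 1, so geometric multiplicity = 2.
Every eigenvalue has geometric = algebraic multiplicity, so L is diagonalizable.

Yes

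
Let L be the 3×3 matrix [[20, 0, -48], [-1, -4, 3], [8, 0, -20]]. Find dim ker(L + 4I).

L + 4I = [[24, 0, -48], [-1, 0, 3], [8, 0, -16]].
This matrix has rank 2, so its null space has dimension 3 − 2 = 1.

1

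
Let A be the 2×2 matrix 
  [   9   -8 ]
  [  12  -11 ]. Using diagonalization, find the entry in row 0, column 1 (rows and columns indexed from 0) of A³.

Characteristic polynomial: μ^2 + 2μ - 3 = (μ - 1)(μ + 3), so the eigenvalues are -3, 1.
μ=-3: eigenvector (-2, -3).
μ=1: eigenvector (1, 1).
P = [[-2, 1], [-3, 1]], D = diag(-3, 1), P⁻¹ = [[1, -1], [3, -2]].
A³ = P·diag(-27, 1)·P⁻¹ = [[57, -56], [84, -83]].
The requested entry is -56.

-56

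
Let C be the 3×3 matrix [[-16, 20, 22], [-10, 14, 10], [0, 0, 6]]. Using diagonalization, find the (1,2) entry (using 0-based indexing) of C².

Characteristic polynomial: s^3 - 4s^2 - 36s + 144 = (s - 6)(s - 4)(s + 6), so the eigenvalues are -6, 4, 6.
s=4: eigenvector (-1, -1, 0).
s=6: eigenvector (1, 0, 1).
s=-6: eigenvector (2, 1, 0).
P = [[-1, 1, 2], [-1, 0, 1], [0, 1, 0]], D = diag(4, 6, -6), P⁻¹ = [[1, -2, -1], [0, 0, 1], [1, -1, -1]].
C² = P·diag(16, 36, 36)·P⁻¹ = [[56, -40, -20], [20, -4, -20], [0, 0, 36]].
The requested entry is -20.

-20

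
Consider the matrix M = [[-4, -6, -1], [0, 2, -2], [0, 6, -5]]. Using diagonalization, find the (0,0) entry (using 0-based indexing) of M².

16

Characteristic polynomial: s^3 + 7s^2 + 14s + 8 = (s + 1)(s + 2)(s + 4), so the eigenvalues are -4, -2, -1.
s=-2: eigenvector (-4, 1, 2).
s=-4: eigenvector (1, 0, 0).
s=-1: eigenvector (5, -2, -3).
P = [[-4, 1, 5], [1, 0, -2], [2, 0, -3]], D = diag(-2, -4, -1), P⁻¹ = [[0, -3, 2], [1, -2, 3], [0, -2, 1]].
M² = P·diag(4, 16, 1)·P⁻¹ = [[16, 6, 21], [0, -8, 6], [0, -18, 13]].
The requested entry is 16.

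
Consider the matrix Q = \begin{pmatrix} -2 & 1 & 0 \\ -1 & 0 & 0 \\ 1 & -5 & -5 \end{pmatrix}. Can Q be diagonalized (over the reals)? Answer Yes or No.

Characteristic polynomial: p(λ) = λ^3 + 7λ^2 + 11λ + 5 = (λ + 1)^2(λ + 5).
λ = -1 has algebraic multiplicity 2; rank(Q + 1I) = 2, so geometric multiplicity = 1.
Geometric multiplicity < algebraic multiplicity, so Q is not diagonalizable.

No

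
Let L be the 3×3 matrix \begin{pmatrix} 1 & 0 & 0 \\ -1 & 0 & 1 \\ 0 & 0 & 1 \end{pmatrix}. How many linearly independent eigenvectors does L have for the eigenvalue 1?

L − 1I = [[0, 0, 0], [-1, -1, 1], [0, 0, 0]].
This matrix has rank 1, so its null space has dimension 3 − 1 = 2.

2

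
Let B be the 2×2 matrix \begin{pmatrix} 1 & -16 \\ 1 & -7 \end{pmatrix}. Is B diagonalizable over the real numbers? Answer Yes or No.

Characteristic polynomial: p(t) = t^2 + 6t + 9 = (t + 3)^2.
t = -3 has algebraic multiplicity 2; rank(B + 3I) = 1, so geometric multiplicity = 1.
Geometric multiplicity < algebraic multiplicity, so B is not diagonalizable.

No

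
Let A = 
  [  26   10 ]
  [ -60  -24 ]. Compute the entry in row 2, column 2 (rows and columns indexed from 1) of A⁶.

Characteristic polynomial: λ^2 - 2λ - 24 = (λ - 6)(λ + 4), so the eigenvalues are -4, 6.
λ=-4: eigenvector (-1, 3).
λ=6: eigenvector (1, -2).
P = [[-1, 1], [3, -2]], D = diag(-4, 6), P⁻¹ = [[2, 1], [3, 1]].
A⁶ = P·diag(4096, 46656)·P⁻¹ = [[131776, 42560], [-255360, -81024]].
The requested entry is -81024.

-81024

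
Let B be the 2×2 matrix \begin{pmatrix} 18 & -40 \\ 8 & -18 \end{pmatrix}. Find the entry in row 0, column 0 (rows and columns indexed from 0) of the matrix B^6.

Characteristic polynomial: s^2 - 4 = (s - 2)(s + 2), so the eigenvalues are -2, 2.
s=2: eigenvector (5, 2).
s=-2: eigenvector (2, 1).
P = [[5, 2], [2, 1]], D = diag(2, -2), P⁻¹ = [[1, -2], [-2, 5]].
B⁶ = P·diag(64, 64)·P⁻¹ = [[64, 0], [0, 64]].
The requested entry is 64.

64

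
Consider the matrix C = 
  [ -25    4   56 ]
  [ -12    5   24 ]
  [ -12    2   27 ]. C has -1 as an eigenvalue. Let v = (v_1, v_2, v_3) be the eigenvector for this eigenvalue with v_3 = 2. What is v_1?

C + 1I = [[-24, 4, 56], [-12, 6, 24], [-12, 2, 28]].
Solving (C + 1I)v = 0 gives the eigenspace spanned by (5, 2, 2).
With v_3 = 2, v = (5, 2, 2), so v_1 = 5.

5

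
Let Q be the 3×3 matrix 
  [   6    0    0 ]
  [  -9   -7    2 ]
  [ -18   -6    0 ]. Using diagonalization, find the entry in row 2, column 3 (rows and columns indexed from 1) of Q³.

74

Characteristic polynomial: s^3 + s^2 - 30s - 72 = (s - 6)(s + 3)(s + 4), so the eigenvalues are -4, -3, 6.
s=6: eigenvector (1, -1, -2).
s=-3: eigenvector (0, 1, 2).
s=-4: eigenvector (0, -2, -3).
P = [[1, 0, 0], [-1, 1, -2], [-2, 2, -3]], D = diag(6, -3, -4), P⁻¹ = [[1, 0, 0], [1, -3, 2], [0, -2, 1]].
Q³ = P·diag(216, -27, -64)·P⁻¹ = [[216, 0, 0], [-243, -175, 74], [-486, -222, 84]].
The requested entry is 74.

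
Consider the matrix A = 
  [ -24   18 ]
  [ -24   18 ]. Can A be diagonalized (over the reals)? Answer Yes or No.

Yes

Characteristic polynomial: p(λ) = λ^2 + 6λ = λ(λ + 6).
All 2 eigenvalues are distinct, so A is diagonalizable.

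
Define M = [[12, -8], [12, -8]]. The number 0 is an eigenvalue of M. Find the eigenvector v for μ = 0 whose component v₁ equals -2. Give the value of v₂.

M = [[12, -8], [12, -8]].
Solving (M)v = 0 gives the eigenspace spanned by (-2, -3).
With v₁ = -2, v = (-2, -3), so v₂ = -3.

-3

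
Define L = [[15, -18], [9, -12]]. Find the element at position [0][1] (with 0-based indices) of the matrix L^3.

Characteristic polynomial: λ^2 - 3λ - 18 = (λ - 6)(λ + 3), so the eigenvalues are -3, 6.
λ=-3: eigenvector (-1, -1).
λ=6: eigenvector (2, 1).
P = [[-1, 2], [-1, 1]], D = diag(-3, 6), P⁻¹ = [[1, -2], [1, -1]].
L³ = P·diag(-27, 216)·P⁻¹ = [[459, -486], [243, -270]].
The requested entry is -486.

-486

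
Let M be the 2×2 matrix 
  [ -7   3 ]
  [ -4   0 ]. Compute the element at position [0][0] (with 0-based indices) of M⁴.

Characteristic polynomial: μ^2 + 7μ + 12 = (μ + 3)(μ + 4), so the eigenvalues are -4, -3.
μ=-3: eigenvector (3, 4).
μ=-4: eigenvector (-1, -1).
P = [[3, -1], [4, -1]], D = diag(-3, -4), P⁻¹ = [[-1, 1], [-4, 3]].
M⁴ = P·diag(81, 256)·P⁻¹ = [[781, -525], [700, -444]].
The requested entry is 781.

781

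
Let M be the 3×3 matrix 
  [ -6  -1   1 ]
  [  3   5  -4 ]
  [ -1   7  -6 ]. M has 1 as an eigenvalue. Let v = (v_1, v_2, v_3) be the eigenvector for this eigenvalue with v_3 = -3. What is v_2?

-3

M − 1I = [[-7, -1, 1], [3, 4, -4], [-1, 7, -7]].
Solving (M − 1I)v = 0 gives the eigenspace spanned by (0, -3, -3).
With v_3 = -3, v = (0, -3, -3), so v_2 = -3.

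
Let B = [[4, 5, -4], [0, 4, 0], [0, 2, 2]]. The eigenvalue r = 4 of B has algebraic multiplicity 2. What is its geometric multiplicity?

B − 4I = [[0, 5, -4], [0, 0, 0], [0, 2, -2]].
This matrix has rank 2, so its null space has dimension 3 − 2 = 1.

1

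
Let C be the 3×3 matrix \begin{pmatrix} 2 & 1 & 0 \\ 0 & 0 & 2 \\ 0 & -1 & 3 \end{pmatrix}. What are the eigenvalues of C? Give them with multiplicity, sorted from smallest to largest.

1, 2, 2

Characteristic polynomial: p(s) = s^3 - 5s^2 + 8s - 4 = (s - 2)^2(s - 1).
Roots (with multiplicity): 1, 2, 2.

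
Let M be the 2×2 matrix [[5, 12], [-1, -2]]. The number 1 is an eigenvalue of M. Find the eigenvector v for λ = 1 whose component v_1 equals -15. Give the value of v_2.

5

M − 1I = [[4, 12], [-1, -3]].
Solving (M − 1I)v = 0 gives the eigenspace spanned by (-15, 5).
With v_1 = -15, v = (-15, 5), so v_2 = 5.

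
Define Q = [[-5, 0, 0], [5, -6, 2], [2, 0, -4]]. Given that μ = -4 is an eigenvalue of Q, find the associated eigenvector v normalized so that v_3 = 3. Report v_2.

Q + 4I = [[-1, 0, 0], [5, -2, 2], [2, 0, 0]].
Solving (Q + 4I)v = 0 gives the eigenspace spanned by (0, 3, 3).
With v_3 = 3, v = (0, 3, 3), so v_2 = 3.

3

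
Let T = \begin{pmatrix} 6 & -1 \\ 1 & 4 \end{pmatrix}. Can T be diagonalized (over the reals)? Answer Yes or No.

Characteristic polynomial: p(λ) = λ^2 - 10λ + 25 = (λ - 5)^2.
λ = 5 has algebraic multiplicity 2; rank(T − 5I) = 1, so geometric multiplicity = 1.
Geometric multiplicity < algebraic multiplicity, so T is not diagonalizable.

No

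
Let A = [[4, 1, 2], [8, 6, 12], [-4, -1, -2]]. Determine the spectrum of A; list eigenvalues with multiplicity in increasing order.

0, 4, 4

Characteristic polynomial: p(t) = t^3 - 8t^2 + 16t = t(t - 4)^2.
Roots (with multiplicity): 0, 4, 4.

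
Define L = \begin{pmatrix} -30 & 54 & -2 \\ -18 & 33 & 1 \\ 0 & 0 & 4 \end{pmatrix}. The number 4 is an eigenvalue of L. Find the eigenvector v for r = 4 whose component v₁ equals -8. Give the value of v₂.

-5

L − 4I = [[-34, 54, -2], [-18, 29, 1], [0, 0, 0]].
Solving (L − 4I)v = 0 gives the eigenspace spanned by (-8, -5, 1).
With v₁ = -8, v = (-8, -5, 1), so v₂ = -5.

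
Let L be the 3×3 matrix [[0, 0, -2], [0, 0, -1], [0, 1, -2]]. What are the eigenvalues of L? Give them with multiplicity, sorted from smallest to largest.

-1, -1, 0

Characteristic polynomial: p(s) = s^3 + 2s^2 + s = s(s + 1)^2.
Roots (with multiplicity): -1, -1, 0.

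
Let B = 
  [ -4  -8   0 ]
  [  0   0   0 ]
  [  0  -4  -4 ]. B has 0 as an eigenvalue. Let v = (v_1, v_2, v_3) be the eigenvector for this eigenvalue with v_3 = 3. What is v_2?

B = [[-4, -8, 0], [0, 0, 0], [0, -4, -4]].
Solving (B)v = 0 gives the eigenspace spanned by (6, -3, 3).
With v_3 = 3, v = (6, -3, 3), so v_2 = -3.

-3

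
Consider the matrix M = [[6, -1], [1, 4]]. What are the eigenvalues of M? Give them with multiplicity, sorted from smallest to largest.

Characteristic polynomial: p(s) = s^2 - 10s + 25 = (s - 5)^2.
Roots (with multiplicity): 5, 5.

5, 5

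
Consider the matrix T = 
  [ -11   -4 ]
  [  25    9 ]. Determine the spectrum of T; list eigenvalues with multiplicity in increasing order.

Characteristic polynomial: p(μ) = μ^2 + 2μ + 1 = (μ + 1)^2.
Roots (with multiplicity): -1, -1.

-1, -1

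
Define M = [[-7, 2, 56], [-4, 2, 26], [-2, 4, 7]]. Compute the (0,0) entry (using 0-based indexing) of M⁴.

-2639

Characteristic polynomial: λ^3 - 2λ^2 - 33λ + 90 = (λ - 5)(λ - 3)(λ + 6), so the eigenvalues are -6, 3, 5.
λ=5: eigenvector (-5, -2, -1).
λ=-6: eigenvector (2, 1, 0).
λ=3: eigenvector (6, 2, 1).
P = [[-5, 2, 6], [-2, 1, 2], [-1, 0, 1]], D = diag(5, -6, 3), P⁻¹ = [[1, -2, -2], [0, 1, -2], [1, -2, -1]].
M⁴ = P·diag(625, 1296, 81)·P⁻¹ = [[-2639, 7870, 580], [-1088, 3472, -254], [-544, 1088, 1169]].
The requested entry is -2639.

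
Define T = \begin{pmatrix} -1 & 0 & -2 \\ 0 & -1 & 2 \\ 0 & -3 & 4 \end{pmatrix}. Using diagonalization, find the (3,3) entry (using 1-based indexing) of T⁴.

46

Characteristic polynomial: s^3 - 2s^2 - s + 2 = (s - 2)(s - 1)(s + 1), so the eigenvalues are -1, 1, 2.
s=1: eigenvector (-1, 1, 1).
s=-1: eigenvector (1, 0, 0).
s=2: eigenvector (-2, 2, 3).
P = [[-1, 1, -2], [1, 0, 2], [1, 0, 3]], D = diag(1, -1, 2), P⁻¹ = [[0, 3, -2], [1, 1, 0], [0, -1, 1]].
T⁴ = P·diag(1, 1, 16)·P⁻¹ = [[1, 30, -30], [0, -29, 30], [0, -45, 46]].
The requested entry is 46.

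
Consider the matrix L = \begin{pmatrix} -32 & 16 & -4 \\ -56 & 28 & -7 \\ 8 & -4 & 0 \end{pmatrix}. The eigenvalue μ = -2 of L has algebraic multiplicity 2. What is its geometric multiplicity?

L + 2I = [[-30, 16, -4], [-56, 30, -7], [8, -4, 2]].
This matrix has rank 2, so its null space has dimension 3 − 2 = 1.

1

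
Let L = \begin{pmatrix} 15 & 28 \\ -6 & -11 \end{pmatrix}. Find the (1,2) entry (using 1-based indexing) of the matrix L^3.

Characteristic polynomial: λ^2 - 4λ + 3 = (λ - 3)(λ - 1), so the eigenvalues are 1, 3.
λ=3: eigenvector (-7, 3).
λ=1: eigenvector (-2, 1).
P = [[-7, -2], [3, 1]], D = diag(3, 1), P⁻¹ = [[-1, -2], [3, 7]].
L³ = P·diag(27, 1)·P⁻¹ = [[183, 364], [-78, -155]].
The requested entry is 364.

364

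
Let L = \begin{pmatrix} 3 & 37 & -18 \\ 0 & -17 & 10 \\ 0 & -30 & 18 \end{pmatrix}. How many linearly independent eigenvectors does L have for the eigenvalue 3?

1

L − 3I = [[0, 37, -18], [0, -20, 10], [0, -30, 15]].
This matrix has rank 2, so its null space has dimension 3 − 2 = 1.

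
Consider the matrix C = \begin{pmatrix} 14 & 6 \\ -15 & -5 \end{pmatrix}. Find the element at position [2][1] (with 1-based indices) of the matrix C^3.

-915

Characteristic polynomial: μ^2 - 9μ + 20 = (μ - 5)(μ - 4), so the eigenvalues are 4, 5.
μ=5: eigenvector (-2, 3).
μ=4: eigenvector (-3, 5).
P = [[-2, -3], [3, 5]], D = diag(5, 4), P⁻¹ = [[-5, -3], [3, 2]].
C³ = P·diag(125, 64)·P⁻¹ = [[674, 366], [-915, -485]].
The requested entry is -915.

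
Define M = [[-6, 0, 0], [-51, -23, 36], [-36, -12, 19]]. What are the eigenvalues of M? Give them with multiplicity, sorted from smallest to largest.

-6, -5, 1

Characteristic polynomial: p(r) = r^3 + 10r^2 + 19r - 30 = (r - 1)(r + 5)(r + 6).
Roots (with multiplicity): -6, -5, 1.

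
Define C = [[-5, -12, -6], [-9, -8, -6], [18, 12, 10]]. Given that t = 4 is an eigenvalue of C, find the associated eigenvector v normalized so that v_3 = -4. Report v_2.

C − 4I = [[-9, -12, -6], [-9, -12, -6], [18, 12, 6]].
Solving (C − 4I)v = 0 gives the eigenspace spanned by (0, 2, -4).
With v_3 = -4, v = (0, 2, -4), so v_2 = 2.

2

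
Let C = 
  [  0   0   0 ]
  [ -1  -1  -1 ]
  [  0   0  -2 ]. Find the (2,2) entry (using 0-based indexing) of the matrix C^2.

Characteristic polynomial: μ^3 + 3μ^2 + 2μ = μ(μ + 1)(μ + 2), so the eigenvalues are -2, -1, 0.
μ=-2: eigenvector (0, 1, 1).
μ=-1: eigenvector (0, 1, 0).
μ=0: eigenvector (1, -1, 0).
P = [[0, 0, 1], [1, 1, -1], [1, 0, 0]], D = diag(-2, -1, 0), P⁻¹ = [[0, 0, 1], [1, 1, -1], [1, 0, 0]].
C² = P·diag(4, 1, 0)·P⁻¹ = [[0, 0, 0], [1, 1, 3], [0, 0, 4]].
The requested entry is 4.

4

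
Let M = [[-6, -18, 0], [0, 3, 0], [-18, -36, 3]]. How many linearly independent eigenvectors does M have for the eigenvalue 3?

2

M − 3I = [[-9, -18, 0], [0, 0, 0], [-18, -36, 0]].
This matrix has rank 1, so its null space has dimension 3 − 1 = 2.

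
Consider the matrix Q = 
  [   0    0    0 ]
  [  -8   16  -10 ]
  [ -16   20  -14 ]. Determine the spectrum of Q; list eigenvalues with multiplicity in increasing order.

-4, 0, 6

Characteristic polynomial: p(r) = r^3 - 2r^2 - 24r = r(r - 6)(r + 4).
Roots (with multiplicity): -4, 0, 6.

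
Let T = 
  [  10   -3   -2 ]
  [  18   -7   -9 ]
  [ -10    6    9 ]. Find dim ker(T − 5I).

T − 5I = [[5, -3, -2], [18, -12, -9], [-10, 6, 4]].
This matrix has rank 2, so its null space has dimension 3 − 2 = 1.

1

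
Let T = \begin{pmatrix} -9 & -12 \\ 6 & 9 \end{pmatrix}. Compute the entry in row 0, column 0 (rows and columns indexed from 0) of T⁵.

Characteristic polynomial: s^2 - 9 = (s - 3)(s + 3), so the eigenvalues are -3, 3.
s=-3: eigenvector (2, -1).
s=3: eigenvector (-1, 1).
P = [[2, -1], [-1, 1]], D = diag(-3, 3), P⁻¹ = [[1, 1], [1, 2]].
T⁵ = P·diag(-243, 243)·P⁻¹ = [[-729, -972], [486, 729]].
The requested entry is -729.

-729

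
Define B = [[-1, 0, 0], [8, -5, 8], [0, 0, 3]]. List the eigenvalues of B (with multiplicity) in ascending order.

-5, -1, 3

Characteristic polynomial: p(s) = s^3 + 3s^2 - 13s - 15 = (s - 3)(s + 1)(s + 5).
Roots (with multiplicity): -5, -1, 3.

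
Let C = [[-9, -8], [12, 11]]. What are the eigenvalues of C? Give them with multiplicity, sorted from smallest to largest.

Characteristic polynomial: p(λ) = λ^2 - 2λ - 3 = (λ - 3)(λ + 1).
Roots (with multiplicity): -1, 3.

-1, 3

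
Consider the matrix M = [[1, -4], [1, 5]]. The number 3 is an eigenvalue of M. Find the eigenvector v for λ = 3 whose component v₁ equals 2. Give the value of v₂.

-1

M − 3I = [[-2, -4], [1, 2]].
Solving (M − 3I)v = 0 gives the eigenspace spanned by (2, -1).
With v₁ = 2, v = (2, -1), so v₂ = -1.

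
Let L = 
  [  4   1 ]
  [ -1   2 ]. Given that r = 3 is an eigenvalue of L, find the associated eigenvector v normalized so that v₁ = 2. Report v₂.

-2

L − 3I = [[1, 1], [-1, -1]].
Solving (L − 3I)v = 0 gives the eigenspace spanned by (2, -2).
With v₁ = 2, v = (2, -2), so v₂ = -2.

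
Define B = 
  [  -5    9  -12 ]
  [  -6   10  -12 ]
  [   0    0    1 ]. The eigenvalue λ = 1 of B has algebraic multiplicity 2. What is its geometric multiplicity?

B − 1I = [[-6, 9, -12], [-6, 9, -12], [0, 0, 0]].
This matrix has rank 1, so its null space has dimension 3 − 1 = 2.

2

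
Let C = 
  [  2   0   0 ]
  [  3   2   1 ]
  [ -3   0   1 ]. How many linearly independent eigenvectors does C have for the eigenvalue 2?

2

C − 2I = [[0, 0, 0], [3, 0, 1], [-3, 0, -1]].
This matrix has rank 1, so its null space has dimension 3 − 1 = 2.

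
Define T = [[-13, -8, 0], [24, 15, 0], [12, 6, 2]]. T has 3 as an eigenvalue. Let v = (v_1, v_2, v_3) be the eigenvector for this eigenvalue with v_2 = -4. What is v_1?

2

T − 3I = [[-16, -8, 0], [24, 12, 0], [12, 6, -1]].
Solving (T − 3I)v = 0 gives the eigenspace spanned by (2, -4, 0).
With v_2 = -4, v = (2, -4, 0), so v_1 = 2.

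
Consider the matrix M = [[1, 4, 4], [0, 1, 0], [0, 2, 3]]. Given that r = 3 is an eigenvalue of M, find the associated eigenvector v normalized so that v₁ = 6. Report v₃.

M − 3I = [[-2, 4, 4], [0, -2, 0], [0, 2, 0]].
Solving (M − 3I)v = 0 gives the eigenspace spanned by (6, 0, 3).
With v₁ = 6, v = (6, 0, 3), so v₃ = 3.

3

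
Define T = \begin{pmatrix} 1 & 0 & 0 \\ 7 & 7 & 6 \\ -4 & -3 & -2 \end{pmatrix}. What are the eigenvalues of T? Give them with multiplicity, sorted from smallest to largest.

Characteristic polynomial: p(s) = s^3 - 6s^2 + 9s - 4 = (s - 4)(s - 1)^2.
Roots (with multiplicity): 1, 1, 4.

1, 1, 4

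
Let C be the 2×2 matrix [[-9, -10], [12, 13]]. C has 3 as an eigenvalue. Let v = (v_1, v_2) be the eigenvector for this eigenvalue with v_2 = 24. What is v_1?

C − 3I = [[-12, -10], [12, 10]].
Solving (C − 3I)v = 0 gives the eigenspace spanned by (-20, 24).
With v_2 = 24, v = (-20, 24), so v_1 = -20.

-20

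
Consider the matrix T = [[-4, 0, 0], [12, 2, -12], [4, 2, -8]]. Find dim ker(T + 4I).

2

T + 4I = [[0, 0, 0], [12, 6, -12], [4, 2, -4]].
This matrix has rank 1, so its null space has dimension 3 − 1 = 2.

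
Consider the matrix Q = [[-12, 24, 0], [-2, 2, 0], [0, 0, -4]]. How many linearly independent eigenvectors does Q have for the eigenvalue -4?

Q + 4I = [[-8, 24, 0], [-2, 6, 0], [0, 0, 0]].
This matrix has rank 1, so its null space has dimension 3 − 1 = 2.

2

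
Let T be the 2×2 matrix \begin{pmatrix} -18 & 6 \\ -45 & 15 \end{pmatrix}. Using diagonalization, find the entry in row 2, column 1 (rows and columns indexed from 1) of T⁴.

Characteristic polynomial: λ^2 + 3λ = λ(λ + 3), so the eigenvalues are -3, 0.
λ=0: eigenvector (-1, -3).
λ=-3: eigenvector (2, 5).
P = [[-1, 2], [-3, 5]], D = diag(0, -3), P⁻¹ = [[5, -2], [3, -1]].
T⁴ = P·diag(0, 81)·P⁻¹ = [[486, -162], [1215, -405]].
The requested entry is 1215.

1215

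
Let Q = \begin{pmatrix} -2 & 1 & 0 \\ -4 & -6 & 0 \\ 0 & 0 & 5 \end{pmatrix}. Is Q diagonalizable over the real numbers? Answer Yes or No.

No

Characteristic polynomial: p(s) = s^3 + 3s^2 - 24s - 80 = (s - 5)(s + 4)^2.
s = -4 has algebraic multiplicity 2; rank(Q + 4I) = 2, so geometric multiplicity = 1.
Geometric multiplicity < algebraic multiplicity, so Q is not diagonalizable.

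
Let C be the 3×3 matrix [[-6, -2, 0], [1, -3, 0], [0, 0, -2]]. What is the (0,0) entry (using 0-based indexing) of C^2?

Characteristic polynomial: μ^3 + 11μ^2 + 38μ + 40 = (μ + 2)(μ + 4)(μ + 5), so the eigenvalues are -5, -4, -2.
μ=-4: eigenvector (-1, 1, 0).
μ=-2: eigenvector (0, 0, 1).
μ=-5: eigenvector (-2, 1, 0).
P = [[-1, 0, -2], [1, 0, 1], [0, 1, 0]], D = diag(-4, -2, -5), P⁻¹ = [[1, 2, 0], [0, 0, 1], [-1, -1, 0]].
C² = P·diag(16, 4, 25)·P⁻¹ = [[34, 18, 0], [-9, 7, 0], [0, 0, 4]].
The requested entry is 34.

34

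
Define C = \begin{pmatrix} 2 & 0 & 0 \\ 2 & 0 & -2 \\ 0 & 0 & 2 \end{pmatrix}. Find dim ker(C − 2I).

C − 2I = [[0, 0, 0], [2, -2, -2], [0, 0, 0]].
This matrix has rank 1, so its null space has dimension 3 − 1 = 2.

2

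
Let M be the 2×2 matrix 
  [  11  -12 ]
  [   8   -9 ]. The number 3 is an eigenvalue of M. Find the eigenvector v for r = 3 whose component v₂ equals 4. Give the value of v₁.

6

M − 3I = [[8, -12], [8, -12]].
Solving (M − 3I)v = 0 gives the eigenspace spanned by (6, 4).
With v₂ = 4, v = (6, 4), so v₁ = 6.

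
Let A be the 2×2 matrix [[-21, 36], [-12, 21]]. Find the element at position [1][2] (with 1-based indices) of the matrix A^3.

Characteristic polynomial: r^2 - 9 = (r - 3)(r + 3), so the eigenvalues are -3, 3.
r=-3: eigenvector (-2, -1).
r=3: eigenvector (-3, -2).
P = [[-2, -3], [-1, -2]], D = diag(-3, 3), P⁻¹ = [[-2, 3], [1, -2]].
A³ = P·diag(-27, 27)·P⁻¹ = [[-189, 324], [-108, 189]].
The requested entry is 324.

324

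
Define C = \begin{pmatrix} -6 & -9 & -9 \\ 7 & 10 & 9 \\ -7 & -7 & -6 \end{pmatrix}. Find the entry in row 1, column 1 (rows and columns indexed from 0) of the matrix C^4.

-1214

Characteristic polynomial: s^3 + 2s^2 - 21s + 18 = (s - 3)(s - 1)(s + 6), so the eigenvalues are -6, 1, 3.
s=3: eigenvector (-1, 1, 0).
s=1: eigenvector (0, 1, -1).
s=-6: eigenvector (1, -1, 1).
P = [[-1, 0, 1], [1, 1, -1], [0, -1, 1]], D = diag(3, 1, -6), P⁻¹ = [[0, 1, 1], [1, 1, 0], [1, 1, 1]].
C⁴ = P·diag(81, 1, 1296)·P⁻¹ = [[1296, 1215, 1215], [-1295, -1214, -1215], [1295, 1295, 1296]].
The requested entry is -1214.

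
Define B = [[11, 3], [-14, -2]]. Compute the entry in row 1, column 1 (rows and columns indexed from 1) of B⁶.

84799

Characteristic polynomial: λ^2 - 9λ + 20 = (λ - 5)(λ - 4), so the eigenvalues are 4, 5.
λ=5: eigenvector (1, -2).
λ=4: eigenvector (-3, 7).
P = [[1, -3], [-2, 7]], D = diag(5, 4), P⁻¹ = [[7, 3], [2, 1]].
B⁶ = P·diag(15625, 4096)·P⁻¹ = [[84799, 34587], [-161406, -65078]].
The requested entry is 84799.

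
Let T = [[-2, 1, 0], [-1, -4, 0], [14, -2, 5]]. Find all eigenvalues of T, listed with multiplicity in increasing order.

-3, -3, 5

Characteristic polynomial: p(λ) = λ^3 + λ^2 - 21λ - 45 = (λ - 5)(λ + 3)^2.
Roots (with multiplicity): -3, -3, 5.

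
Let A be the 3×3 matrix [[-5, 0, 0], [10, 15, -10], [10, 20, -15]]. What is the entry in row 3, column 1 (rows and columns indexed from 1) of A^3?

Characteristic polynomial: s^3 + 5s^2 - 25s - 125 = (s - 5)(s + 5)^2, so the eigenvalues are -5, -5, 5.
s=-5: eigenvector (1, 0, 1).
s=-5: eigenvector (0, 1, 2).
s=5: eigenvector (0, -1, -1).
P = [[1, 0, 0], [0, 1, -1], [1, 2, -1]], D = diag(-5, -5, 5), P⁻¹ = [[1, 0, 0], [-1, -1, 1], [-1, -2, 1]].
A³ = P·diag(-125, -125, 125)·P⁻¹ = [[-125, 0, 0], [250, 375, -250], [250, 500, -375]].
The requested entry is 250.

250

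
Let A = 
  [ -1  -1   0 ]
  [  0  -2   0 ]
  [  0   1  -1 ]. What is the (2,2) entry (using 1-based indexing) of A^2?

Characteristic polynomial: r^3 + 4r^2 + 5r + 2 = (r + 1)^2(r + 2), so the eigenvalues are -2, -1, -1.
r=-1: eigenvector (1, 0, 0).
r=-2: eigenvector (1, 1, -1).
r=-1: eigenvector (0, 0, 1).
P = [[1, 1, 0], [0, 1, 0], [0, -1, 1]], D = diag(-1, -2, -1), P⁻¹ = [[1, -1, 0], [0, 1, 0], [0, 1, 1]].
A² = P·diag(1, 4, 1)·P⁻¹ = [[1, 3, 0], [0, 4, 0], [0, -3, 1]].
The requested entry is 4.

4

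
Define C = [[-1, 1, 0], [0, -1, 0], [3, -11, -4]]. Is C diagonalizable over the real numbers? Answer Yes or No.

Characteristic polynomial: p(μ) = μ^3 + 6μ^2 + 9μ + 4 = (μ + 1)^2(μ + 4).
μ = -1 has algebraic multiplicity 2; rank(C + 1I) = 2, so geometric multiplicity = 1.
Geometric multiplicity < algebraic multiplicity, so C is not diagonalizable.

No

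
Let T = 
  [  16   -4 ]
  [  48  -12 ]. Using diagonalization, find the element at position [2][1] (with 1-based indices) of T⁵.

Characteristic polynomial: λ^2 - 4λ = λ(λ - 4), so the eigenvalues are 0, 4.
λ=4: eigenvector (1, 3).
λ=0: eigenvector (1, 4).
P = [[1, 1], [3, 4]], D = diag(4, 0), P⁻¹ = [[4, -1], [-3, 1]].
T⁵ = P·diag(1024, 0)·P⁻¹ = [[4096, -1024], [12288, -3072]].
The requested entry is 12288.

12288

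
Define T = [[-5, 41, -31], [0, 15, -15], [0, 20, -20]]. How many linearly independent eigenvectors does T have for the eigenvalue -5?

1

T + 5I = [[0, 41, -31], [0, 20, -15], [0, 20, -15]].
This matrix has rank 2, so its null space has dimension 3 − 2 = 1.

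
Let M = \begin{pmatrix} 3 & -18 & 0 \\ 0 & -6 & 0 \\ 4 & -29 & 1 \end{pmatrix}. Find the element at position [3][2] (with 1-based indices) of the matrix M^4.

3565

Characteristic polynomial: λ^3 + 2λ^2 - 21λ + 18 = (λ - 3)(λ - 1)(λ + 6), so the eigenvalues are -6, 1, 3.
λ=3: eigenvector (1, 0, 2).
λ=-6: eigenvector (2, 1, 3).
λ=1: eigenvector (0, 0, 1).
P = [[1, 2, 0], [0, 1, 0], [2, 3, 1]], D = diag(3, -6, 1), P⁻¹ = [[1, -2, 0], [0, 1, 0], [-2, 1, 1]].
M⁴ = P·diag(81, 1296, 1)·P⁻¹ = [[81, 2430, 0], [0, 1296, 0], [160, 3565, 1]].
The requested entry is 3565.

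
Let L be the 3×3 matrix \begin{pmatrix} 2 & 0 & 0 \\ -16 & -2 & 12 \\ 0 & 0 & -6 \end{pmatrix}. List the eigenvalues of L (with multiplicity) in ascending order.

-6, -2, 2

Characteristic polynomial: p(s) = s^3 + 6s^2 - 4s - 24 = (s - 2)(s + 2)(s + 6).
Roots (with multiplicity): -6, -2, 2.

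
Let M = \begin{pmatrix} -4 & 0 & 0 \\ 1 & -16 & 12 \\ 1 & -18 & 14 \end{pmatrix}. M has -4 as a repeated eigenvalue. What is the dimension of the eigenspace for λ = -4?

M + 4I = [[0, 0, 0], [1, -12, 12], [1, -18, 18]].
This matrix has rank 2, so its null space has dimension 3 − 2 = 1.

1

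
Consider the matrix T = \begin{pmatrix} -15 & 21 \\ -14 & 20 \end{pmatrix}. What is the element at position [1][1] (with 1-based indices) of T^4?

Characteristic polynomial: s^2 - 5s - 6 = (s - 6)(s + 1), so the eigenvalues are -1, 6.
s=-1: eigenvector (3, 2).
s=6: eigenvector (1, 1).
P = [[3, 1], [2, 1]], D = diag(-1, 6), P⁻¹ = [[1, -1], [-2, 3]].
T⁴ = P·diag(1, 1296)·P⁻¹ = [[-2589, 3885], [-2590, 3886]].
The requested entry is -2589.

-2589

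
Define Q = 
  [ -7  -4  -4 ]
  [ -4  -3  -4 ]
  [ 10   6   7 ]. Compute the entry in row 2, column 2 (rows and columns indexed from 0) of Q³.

55

Characteristic polynomial: μ^3 + 3μ^2 - μ - 3 = (μ - 1)(μ + 1)(μ + 3), so the eigenvalues are -3, -1, 1.
μ=-3: eigenvector (1, 0, -1).
μ=1: eigenvector (0, 1, -1).
μ=-1: eigenvector (-2, 2, 1).
P = [[1, 0, -2], [0, 1, 2], [-1, -1, 1]], D = diag(-3, 1, -1), P⁻¹ = [[3, 2, 2], [-2, -1, -2], [1, 1, 1]].
Q³ = P·diag(-27, 1, -1)·P⁻¹ = [[-79, -52, -52], [-4, -3, -4], [82, 54, 55]].
The requested entry is 55.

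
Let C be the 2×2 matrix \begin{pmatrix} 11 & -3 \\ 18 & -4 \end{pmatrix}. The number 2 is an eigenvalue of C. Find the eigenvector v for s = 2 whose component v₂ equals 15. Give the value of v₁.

5

C − 2I = [[9, -3], [18, -6]].
Solving (C − 2I)v = 0 gives the eigenspace spanned by (5, 15).
With v₂ = 15, v = (5, 15), so v₁ = 5.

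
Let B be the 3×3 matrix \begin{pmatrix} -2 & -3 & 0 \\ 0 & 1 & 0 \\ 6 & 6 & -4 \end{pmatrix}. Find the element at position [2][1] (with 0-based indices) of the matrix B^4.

Characteristic polynomial: t^3 + 5t^2 + 2t - 8 = (t - 1)(t + 2)(t + 4), so the eigenvalues are -4, -2, 1.
t=-2: eigenvector (1, 0, 3).
t=1: eigenvector (-1, 1, 0).
t=-4: eigenvector (0, 0, 1).
P = [[1, -1, 0], [0, 1, 0], [3, 0, 1]], D = diag(-2, 1, -4), P⁻¹ = [[1, 1, 0], [0, 1, 0], [-3, -3, 1]].
B⁴ = P·diag(16, 1, 256)·P⁻¹ = [[16, 15, 0], [0, 1, 0], [-720, -720, 256]].
The requested entry is -720.

-720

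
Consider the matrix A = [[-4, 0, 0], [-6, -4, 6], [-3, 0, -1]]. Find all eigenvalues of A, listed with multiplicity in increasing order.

Characteristic polynomial: p(r) = r^3 + 9r^2 + 24r + 16 = (r + 1)(r + 4)^2.
Roots (with multiplicity): -4, -4, -1.

-4, -4, -1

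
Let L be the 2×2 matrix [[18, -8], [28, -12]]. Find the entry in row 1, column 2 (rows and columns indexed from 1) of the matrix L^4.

Characteristic polynomial: r^2 - 6r + 8 = (r - 4)(r - 2), so the eigenvalues are 2, 4.
r=2: eigenvector (1, 2).
r=4: eigenvector (-4, -7).
P = [[1, -4], [2, -7]], D = diag(2, 4), P⁻¹ = [[-7, 4], [-2, 1]].
L⁴ = P·diag(16, 256)·P⁻¹ = [[1936, -960], [3360, -1664]].
The requested entry is -960.

-960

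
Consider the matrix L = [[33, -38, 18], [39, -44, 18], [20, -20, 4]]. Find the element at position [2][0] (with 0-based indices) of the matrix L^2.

-40

Characteristic polynomial: r^3 + 7r^2 - 14r - 120 = (r - 4)(r + 5)(r + 6), so the eigenvalues are -6, -5, 4.
r=-5: eigenvector (1, 1, 0).
r=-6: eigenvector (-2, -3, -2).
r=4: eigenvector (2, 2, 1).
P = [[1, -2, 2], [1, -3, 2], [0, -2, 1]], D = diag(-5, -6, 4), P⁻¹ = [[-1, 2, -2], [1, -1, 0], [2, -2, 1]].
L² = P·diag(25, 36, 16)·P⁻¹ = [[-33, 58, -18], [-69, 94, -18], [-40, 40, 16]].
The requested entry is -40.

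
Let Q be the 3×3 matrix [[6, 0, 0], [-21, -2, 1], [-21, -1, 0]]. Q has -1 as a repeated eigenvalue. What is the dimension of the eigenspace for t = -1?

Q + 1I = [[7, 0, 0], [-21, -1, 1], [-21, -1, 1]].
This matrix has rank 2, so its null space has dimension 3 − 2 = 1.

1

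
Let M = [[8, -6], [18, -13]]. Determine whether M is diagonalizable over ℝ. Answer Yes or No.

Yes

Characteristic polynomial: p(r) = r^2 + 5r + 4 = (r + 1)(r + 4).
All 2 eigenvalues are distinct, so M is diagonalizable.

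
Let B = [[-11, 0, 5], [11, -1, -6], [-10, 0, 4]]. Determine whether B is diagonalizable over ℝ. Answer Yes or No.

Characteristic polynomial: p(s) = s^3 + 8s^2 + 13s + 6 = (s + 1)^2(s + 6).
s = -1 has algebraic multiplicity 2; rank(B + 1I) = 2, so geometric multiplicity = 1.
Geometric multiplicity < algebraic multiplicity, so B is not diagonalizable.

No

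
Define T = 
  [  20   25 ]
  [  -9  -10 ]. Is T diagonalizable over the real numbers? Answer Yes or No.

No

Characteristic polynomial: p(λ) = λ^2 - 10λ + 25 = (λ - 5)^2.
λ = 5 has algebraic multiplicity 2; rank(T − 5I) = 1, so geometric multiplicity = 1.
Geometric multiplicity < algebraic multiplicity, so T is not diagonalizable.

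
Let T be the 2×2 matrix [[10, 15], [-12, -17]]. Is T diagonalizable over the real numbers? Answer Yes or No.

Characteristic polynomial: p(λ) = λ^2 + 7λ + 10 = (λ + 2)(λ + 5).
All 2 eigenvalues are distinct, so T is diagonalizable.

Yes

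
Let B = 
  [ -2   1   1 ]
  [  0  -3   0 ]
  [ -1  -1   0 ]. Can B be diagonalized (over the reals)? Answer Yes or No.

No

Characteristic polynomial: p(μ) = μ^3 + 5μ^2 + 7μ + 3 = (μ + 1)^2(μ + 3).
μ = -1 has algebraic multiplicity 2; rank(B + 1I) = 2, so geometric multiplicity = 1.
Geometric multiplicity < algebraic multiplicity, so B is not diagonalizable.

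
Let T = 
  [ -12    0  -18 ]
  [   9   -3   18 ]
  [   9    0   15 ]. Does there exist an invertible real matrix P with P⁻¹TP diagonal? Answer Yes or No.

Yes

Characteristic polynomial: p(λ) = λ^3 - 27λ - 54 = (λ - 6)(λ + 3)^2.
λ = -3 has algebraic multiplicity 2; rank(T + 3I) = 1, so geometric multiplicity = 2.
Every eigenvalue has geometric = algebraic multiplicity, so T is diagonalizable.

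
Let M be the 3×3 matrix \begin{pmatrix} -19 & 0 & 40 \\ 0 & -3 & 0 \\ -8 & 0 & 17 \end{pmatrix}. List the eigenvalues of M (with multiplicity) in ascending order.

Characteristic polynomial: p(λ) = λ^3 + 5λ^2 + 3λ - 9 = (λ - 1)(λ + 3)^2.
Roots (with multiplicity): -3, -3, 1.

-3, -3, 1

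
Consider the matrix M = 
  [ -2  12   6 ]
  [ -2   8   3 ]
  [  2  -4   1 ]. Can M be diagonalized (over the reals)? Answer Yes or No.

Characteristic polynomial: p(μ) = μ^3 - 7μ^2 + 14μ - 8 = (μ - 4)(μ - 2)(μ - 1).
All 3 eigenvalues are distinct, so M is diagonalizable.

Yes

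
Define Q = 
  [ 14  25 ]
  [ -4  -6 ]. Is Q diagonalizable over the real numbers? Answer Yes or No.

No

Characteristic polynomial: p(t) = t^2 - 8t + 16 = (t - 4)^2.
t = 4 has algebraic multiplicity 2; rank(Q − 4I) = 1, so geometric multiplicity = 1.
Geometric multiplicity < algebraic multiplicity, so Q is not diagonalizable.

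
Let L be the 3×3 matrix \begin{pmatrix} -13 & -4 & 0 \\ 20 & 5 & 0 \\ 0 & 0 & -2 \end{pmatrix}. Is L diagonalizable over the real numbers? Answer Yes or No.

Characteristic polynomial: p(s) = s^3 + 10s^2 + 31s + 30 = (s + 2)(s + 3)(s + 5).
All 3 eigenvalues are distinct, so L is diagonalizable.

Yes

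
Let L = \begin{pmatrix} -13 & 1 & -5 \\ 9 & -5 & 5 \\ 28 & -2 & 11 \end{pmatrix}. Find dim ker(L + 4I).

L + 4I = [[-9, 1, -5], [9, -1, 5], [28, -2, 15]].
This matrix has rank 2, so its null space has dimension 3 − 2 = 1.

1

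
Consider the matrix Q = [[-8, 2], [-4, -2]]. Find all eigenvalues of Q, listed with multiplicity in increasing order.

Characteristic polynomial: p(t) = t^2 + 10t + 24 = (t + 4)(t + 6).
Roots (with multiplicity): -6, -4.

-6, -4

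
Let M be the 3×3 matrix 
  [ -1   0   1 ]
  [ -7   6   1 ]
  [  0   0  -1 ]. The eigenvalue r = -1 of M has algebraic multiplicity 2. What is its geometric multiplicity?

M + 1I = [[0, 0, 1], [-7, 7, 1], [0, 0, 0]].
This matrix has rank 2, so its null space has dimension 3 − 2 = 1.

1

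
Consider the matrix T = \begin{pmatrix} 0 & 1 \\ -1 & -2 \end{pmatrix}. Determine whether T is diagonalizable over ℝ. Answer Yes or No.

Characteristic polynomial: p(r) = r^2 + 2r + 1 = (r + 1)^2.
r = -1 has algebraic multiplicity 2; rank(T + 1I) = 1, so geometric multiplicity = 1.
Geometric multiplicity < algebraic multiplicity, so T is not diagonalizable.

No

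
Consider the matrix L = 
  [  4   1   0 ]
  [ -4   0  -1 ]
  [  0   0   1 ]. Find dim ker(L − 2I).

L − 2I = [[2, 1, 0], [-4, -2, -1], [0, 0, -1]].
This matrix has rank 2, so its null space has dimension 3 − 2 = 1.

1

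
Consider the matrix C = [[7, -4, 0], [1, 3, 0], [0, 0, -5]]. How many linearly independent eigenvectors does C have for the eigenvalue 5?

1

C − 5I = [[2, -4, 0], [1, -2, 0], [0, 0, -10]].
This matrix has rank 2, so its null space has dimension 3 − 2 = 1.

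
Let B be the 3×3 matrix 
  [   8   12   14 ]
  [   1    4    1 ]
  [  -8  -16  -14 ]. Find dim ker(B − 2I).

1

B − 2I = [[6, 12, 14], [1, 2, 1], [-8, -16, -16]].
This matrix has rank 2, so its null space has dimension 3 − 2 = 1.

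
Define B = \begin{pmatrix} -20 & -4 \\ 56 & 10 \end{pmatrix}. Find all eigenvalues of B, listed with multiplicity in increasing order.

-6, -4

Characteristic polynomial: p(t) = t^2 + 10t + 24 = (t + 4)(t + 6).
Roots (with multiplicity): -6, -4.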